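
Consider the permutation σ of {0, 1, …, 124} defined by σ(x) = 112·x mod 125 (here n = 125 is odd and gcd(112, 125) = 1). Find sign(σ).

Trace 96: π^k(96) = [96, 2, 99, 88, 106, 122, 39] for k=0..6.
Cycle lengths of π_112 on ℤ/125ℤ: [100, 20, 4, 1]; 4 cycles in total.
sign(π) = (−1)^{n − #cycles} = (−1)^{125−4} = (−1)^121 = -1.

-1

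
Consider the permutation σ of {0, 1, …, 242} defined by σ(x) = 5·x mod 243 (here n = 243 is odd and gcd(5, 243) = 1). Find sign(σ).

-1

Trace 70: π^k(70) = [70, 107, 49, 2, 10, 50, 7] for k=0..6.
π_5 has 6 disjoint cycles with lengths [162, 54, 18, 6, 2, 1] on {0,…,242}.
With 6 cycles on 243 points, sign = (−1)^{243−6} = -1.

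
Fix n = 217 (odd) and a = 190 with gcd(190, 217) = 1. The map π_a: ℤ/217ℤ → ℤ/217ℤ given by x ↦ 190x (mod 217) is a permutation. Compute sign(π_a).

Orbit of 78 under x↦190x: [78, 64, 8, 1, 190]… (length divides ord_217(190)).
Cycle type of π: 5×42 + 1×7; total 49 cycles.
217 − 49 = 168 transpositions; sign(π) = (−1)^168 = +1.
Check: (190/217) = +1 by Zolotarev.

+1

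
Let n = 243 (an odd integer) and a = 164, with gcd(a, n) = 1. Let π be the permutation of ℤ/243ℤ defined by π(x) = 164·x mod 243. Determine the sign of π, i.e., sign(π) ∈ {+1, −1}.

-1

Trace 40: π^k(40) = [40, 242, 79, 77, 235, 146, 130] for k=0..6.
Cycle type of π: 162 + 54 + 18 + 6 + 2 + 1; total 6 cycles.
With 6 cycles on 243 points, sign = (−1)^{243−6} = -1.
(164|243)_J = -1 (Zolotarev's lemma cross-check).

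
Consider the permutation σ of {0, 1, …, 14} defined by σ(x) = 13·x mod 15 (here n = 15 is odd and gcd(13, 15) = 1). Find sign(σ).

Orbit of 4 under x↦13x: [4, 7, 1, 13]… (length divides ord_15(13)).
Cycle lengths of π_13 on ℤ/15ℤ: [4, 4, 4, 1, 1, 1]; 6 cycles in total.
6 cycles on 15: each ℓ→(−1)^(ℓ−1), product (−1)^9 = -1.
The Jacobi symbol (13|15) = -1 (Zolotarev) agrees.

-1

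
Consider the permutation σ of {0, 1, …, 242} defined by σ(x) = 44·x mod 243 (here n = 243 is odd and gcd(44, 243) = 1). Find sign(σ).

-1

Trace 100: π^k(100) = [100, 26, 172, 35, 82, 206, 73] for k=0..6.
14 cycles of lengths [54, 54, 54, 18, 18, 18, 6, 6, 6, 2, 2, 2, 2, 1].
14 cycles on 243: each ℓ→(−1)^(ℓ−1), product (−1)^229 = -1.
(44|243)_J = -1 (Zolotarev's lemma cross-check).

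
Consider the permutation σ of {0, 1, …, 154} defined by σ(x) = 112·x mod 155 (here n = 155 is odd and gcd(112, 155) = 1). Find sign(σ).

Trace 18: π^k(18) = [18, 1, 112, 144, 8, 121, 67] for k=0..6.
The orbit structure of x ↦ 112x mod 155: 6 orbits of sizes [60, 60, 15, 15, 4, 1].
n − c = 155 − 6 = 149; sign = (−1)^149 = -1.
Zolotarev: (112|155) = -1, matching the cycle-count sign.

-1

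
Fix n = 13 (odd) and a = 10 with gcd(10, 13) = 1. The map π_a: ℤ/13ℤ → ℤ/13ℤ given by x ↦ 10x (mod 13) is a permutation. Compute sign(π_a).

Trace 9: π^k(9) = [9, 12, 3, 4, 1, 10] for k=0..5.
3 cycles of lengths [6, 6, 1].
Σ(ℓ_i−1) = 13−3 = 10; sign = (−1)^10 = +1.
The Jacobi symbol (10|13) = +1 (Zolotarev) agrees.

+1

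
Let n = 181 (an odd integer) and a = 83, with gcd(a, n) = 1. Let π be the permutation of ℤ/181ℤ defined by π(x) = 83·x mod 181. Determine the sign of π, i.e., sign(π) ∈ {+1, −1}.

Start at x=143: 143 → 104 → 125 → 58 → 108 → 95 → 102 → … (one orbit).
The orbit structure of x ↦ 83x mod 181: 2 orbits of sizes [180, 1].
Σ(ℓ_i−1) = 181−2 = 179; sign = (−1)^179 = -1.
(83|181)_J = -1 (Zolotarev's lemma cross-check).

-1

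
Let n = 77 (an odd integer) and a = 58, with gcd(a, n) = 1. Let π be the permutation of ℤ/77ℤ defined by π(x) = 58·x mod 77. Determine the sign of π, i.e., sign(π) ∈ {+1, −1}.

Orbit of 58 under x↦58x: [58, 53, 71, 37, 67, 36, 9]… (length divides ord_77(58)).
Cycle type of π: 15×4 + 5×2 + 3×2 + 1; total 9 cycles.
Σ(ℓ_i−1) = 77−9 = 68; sign = (−1)^68 = +1.
(58|77)_J = +1 (Zolotarev's lemma cross-check).

+1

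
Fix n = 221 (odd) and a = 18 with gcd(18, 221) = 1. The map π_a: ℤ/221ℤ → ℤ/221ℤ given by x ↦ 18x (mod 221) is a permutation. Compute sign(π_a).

-1

Trace 103: π^k(103) = [103, 86, 1, 18] for k=0..3.
Cycle type of π: 4×51 + 1×17; total 68 cycles.
With 68 cycles on 221 points, sign = (−1)^{221−68} = -1.
Zolotarev: (18|221) = -1, matching the cycle-count sign.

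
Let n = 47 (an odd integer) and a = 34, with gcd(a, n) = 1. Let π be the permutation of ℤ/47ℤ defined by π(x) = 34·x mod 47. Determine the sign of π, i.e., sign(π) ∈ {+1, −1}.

Orbit of 12 under x↦34x: [12, 32, 7, 3, 8, 37, 36]… (length divides ord_47(34)).
The orbit structure of x ↦ 34x mod 47: 3 orbits of sizes [23, 23, 1].
3 cycles on 47: each ℓ→(−1)^(ℓ−1), product (−1)^44 = +1.
(34|47)_J = +1 (Zolotarev's lemma cross-check).

+1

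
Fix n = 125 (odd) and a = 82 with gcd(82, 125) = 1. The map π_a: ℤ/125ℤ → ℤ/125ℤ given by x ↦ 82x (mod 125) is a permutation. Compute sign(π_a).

Start at x=101: 101 → 32 → 124 → 43 → 26 → 7 → 74 → … (one orbit).
Decompose π into cycles: lengths [20, 20, 20, 20, 20, 4, 4, 4, 4, 4, 4, 1] (12 cycles, including the fixed point 0).
Σ(ℓ_i−1) = 125−12 = 113; sign = (−1)^113 = -1.
Check: (82/125) = -1 by Zolotarev.

-1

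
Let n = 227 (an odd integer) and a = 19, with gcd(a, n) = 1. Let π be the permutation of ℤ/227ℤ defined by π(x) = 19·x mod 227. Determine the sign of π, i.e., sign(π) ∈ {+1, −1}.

Trace 29: π^k(29) = [29, 97, 27, 59, 213, 188, 167] for k=0..6.
π_19 has 3 disjoint cycles with lengths [113, 113, 1] on {0,…,226}.
With 3 cycles on 227 points, sign = (−1)^{227−3} = +1.

+1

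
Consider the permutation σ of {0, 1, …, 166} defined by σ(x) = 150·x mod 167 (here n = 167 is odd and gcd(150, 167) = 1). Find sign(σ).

+1

Trace 87: π^k(87) = [87, 24, 93, 89, 157, 3, 116] for k=0..6.
The orbit structure of x ↦ 150x mod 167: 3 orbits of sizes [83, 83, 1].
167 − 3 = 164 transpositions; sign(π) = (−1)^164 = +1.
Check: (150/167) = +1 by Zolotarev.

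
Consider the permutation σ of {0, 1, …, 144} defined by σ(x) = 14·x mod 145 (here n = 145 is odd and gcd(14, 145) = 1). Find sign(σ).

Orbit of 71 under x↦14x: [71, 124, 141, 89, 86, 44, 36]… (length divides ord_145(14)).
π_14 has 8 disjoint cycles with lengths [28, 28, 28, 28, 28, 2, 2, 1] on {0,…,144}.
sign(π) = (−1)^{n − #cycles} = (−1)^{145−8} = (−1)^137 = -1.

-1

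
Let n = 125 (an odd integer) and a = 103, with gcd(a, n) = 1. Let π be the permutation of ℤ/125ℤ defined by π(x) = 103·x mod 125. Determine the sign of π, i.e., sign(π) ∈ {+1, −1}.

-1

Trace 6: π^k(6) = [6, 118, 29, 112, 36, 83, 49] for k=0..6.
Decompose π into cycles: lengths [100, 20, 4, 1] (4 cycles, including the fixed point 0).
n − c = 125 − 4 = 121; sign = (−1)^121 = -1.
Check: (103/125) = -1 by Zolotarev.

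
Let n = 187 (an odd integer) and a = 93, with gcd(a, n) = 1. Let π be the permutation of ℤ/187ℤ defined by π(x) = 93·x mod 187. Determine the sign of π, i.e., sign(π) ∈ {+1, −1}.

Trace 185: π^k(185) = [185, 1, 93, 47, 70, 152, 111] for k=0..6.
Cycle type of π: 40×4 + 8×2 + 5×2 + 1; total 9 cycles.
n − c = 187 − 9 = 178; sign = (−1)^178 = +1.
Via Zolotarev, sign(π_{93}) = (93|187) = +1.

+1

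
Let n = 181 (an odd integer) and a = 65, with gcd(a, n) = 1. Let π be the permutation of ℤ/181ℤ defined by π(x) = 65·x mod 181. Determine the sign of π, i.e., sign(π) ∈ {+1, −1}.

+1

Orbit of 80 under x↦65x: [80, 132, 73, 39, 1, 65, 62]… (length divides ord_181(65)).
Cycle lengths of π_65 on ℤ/181ℤ: [9, 9, 9, 9, 9, 9, 9, 9, 9, 9, 9, 9, 9, 9, 9, 9, 9, 9, 9, 9, 1]; 21 cycles in total.
n − c = 181 − 21 = 160; sign = (−1)^160 = +1.
Check: (65/181) = +1 by Zolotarev.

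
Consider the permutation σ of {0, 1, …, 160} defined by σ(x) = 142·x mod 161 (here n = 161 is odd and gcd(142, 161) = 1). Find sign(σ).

+1

Trace 29: π^k(29) = [29, 93, 4, 85, 156, 95, 127] for k=0..6.
Cycle type of π: 33×4 + 11×2 + 3×2 + 1; total 9 cycles.
9 cycles on 161: each ℓ→(−1)^(ℓ−1), product (−1)^152 = +1.
The Jacobi symbol (142|161) = +1 (Zolotarev) agrees.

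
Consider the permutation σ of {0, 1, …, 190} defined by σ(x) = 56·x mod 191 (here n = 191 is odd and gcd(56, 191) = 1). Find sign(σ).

-1

Orbit of 19 under x↦56x: [19, 109, 183, 125, 124, 68, 179]… (length divides ord_191(56)).
Cycle type of π: 190 + 1; total 2 cycles.
2 cycles on 191: each ℓ→(−1)^(ℓ−1), product (−1)^189 = -1.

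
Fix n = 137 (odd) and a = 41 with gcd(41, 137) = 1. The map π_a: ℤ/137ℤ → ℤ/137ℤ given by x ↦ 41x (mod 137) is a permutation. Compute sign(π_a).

-1

Orbit of 41 under x↦41x: [41, 37, 10, 136, 96, 100, 127]… (length divides ord_137(41)).
Cycle type of π: 8×17 + 1; total 18 cycles.
With 18 cycles on 137 points, sign = (−1)^{137−18} = -1.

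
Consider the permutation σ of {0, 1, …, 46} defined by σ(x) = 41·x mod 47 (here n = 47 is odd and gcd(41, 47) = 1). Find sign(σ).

-1

Orbit of 28 under x↦41x: [28, 20, 21, 15, 4, 23, 3]… (length divides ord_47(41)).
π_41 has 2 disjoint cycles with lengths [46, 1] on {0,…,46}.
sign(π) = (−1)^{n − #cycles} = (−1)^{47−2} = (−1)^45 = -1.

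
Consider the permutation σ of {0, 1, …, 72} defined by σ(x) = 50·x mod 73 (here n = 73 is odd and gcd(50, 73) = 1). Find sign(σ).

Trace 1: π^k(1) = [1, 50, 18, 24, 32, 67, 65] for k=0..6.
Cycle lengths of π_50 on ℤ/73ℤ: [36, 36, 1]; 3 cycles in total.
With 3 cycles on 73 points, sign = (−1)^{73−3} = +1.
(50|73)_J = +1 (Zolotarev's lemma cross-check).

+1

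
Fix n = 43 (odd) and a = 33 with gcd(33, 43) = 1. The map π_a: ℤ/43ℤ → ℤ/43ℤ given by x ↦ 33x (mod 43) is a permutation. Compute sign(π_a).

-1

Start at x=18: 18 → 35 → 37 → 17 → 2 → 23 → 28 → … (one orbit).
Decompose π into cycles: lengths [42, 1] (2 cycles, including the fixed point 0).
sign(π) = (−1)^{n − #cycles} = (−1)^{43−2} = (−1)^41 = -1.
(33|43)_J = -1 (Zolotarev's lemma cross-check).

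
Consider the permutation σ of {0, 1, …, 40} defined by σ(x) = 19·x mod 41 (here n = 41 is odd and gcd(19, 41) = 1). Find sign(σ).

-1

Trace 8: π^k(8) = [8, 29, 18, 14, 20, 11, 4] for k=0..6.
2 cycles of lengths [40, 1].
sign(π) = (−1)^{n − #cycles} = (−1)^{41−2} = (−1)^39 = -1.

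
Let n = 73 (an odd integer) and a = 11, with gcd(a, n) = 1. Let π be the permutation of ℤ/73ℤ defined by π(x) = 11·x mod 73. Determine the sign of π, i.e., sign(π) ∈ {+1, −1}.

-1

Start at x=49: 49 → 28 → 16 → 30 → 38 → 53 → 72 → … (one orbit).
Cycle type of π: 72 + 1; total 2 cycles.
Σ(ℓ_i−1) = 73−2 = 71; sign = (−1)^71 = -1.
Via Zolotarev, sign(π_{11}) = (11|73) = -1.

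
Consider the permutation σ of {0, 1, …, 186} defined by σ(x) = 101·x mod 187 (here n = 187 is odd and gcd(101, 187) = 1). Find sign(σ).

-1

Orbit of 118 under x↦101x: [118, 137, 186, 86, 84, 69, 50]… (length divides ord_187(101)).
26 cycles of lengths [10, 10, 10, 10, 10, 10, 10, 10, 10, 10, 10, 10, 10, 10, 10, 10, 10, 2, 2, 2, 2, 2, 2, 2, 2, 1].
sign(π) = (−1)^{n − #cycles} = (−1)^{187−26} = (−1)^161 = -1.
(101|187)_J = -1 (Zolotarev's lemma cross-check).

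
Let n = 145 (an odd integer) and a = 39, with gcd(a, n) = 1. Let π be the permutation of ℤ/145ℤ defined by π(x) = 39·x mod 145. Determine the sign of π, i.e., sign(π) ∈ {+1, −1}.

-1

Start at x=111: 111 → 124 → 51 → 104 → 141 → 134 → 6 → … (one orbit).
The orbit structure of x ↦ 39x mod 145: 8 orbits of sizes [28, 28, 28, 28, 28, 2, 2, 1].
Σ(ℓ_i−1) = 145−8 = 137; sign = (−1)^137 = -1.
Zolotarev: (39|145) = -1, matching the cycle-count sign.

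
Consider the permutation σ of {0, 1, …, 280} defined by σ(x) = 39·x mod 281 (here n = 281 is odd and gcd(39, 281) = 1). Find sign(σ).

+1

Trace 116: π^k(116) = [116, 28, 249, 157, 222, 228, 181] for k=0..6.
π_39 has 11 disjoint cycles with lengths [28, 28, 28, 28, 28, 28, 28, 28, 28, 28, 1] on {0,…,280}.
11 cycles on 281: each ℓ→(−1)^(ℓ−1), product (−1)^270 = +1.
Check: (39/281) = +1 by Zolotarev.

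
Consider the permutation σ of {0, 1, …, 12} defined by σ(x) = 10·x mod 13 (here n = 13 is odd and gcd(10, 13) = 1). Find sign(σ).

+1

Trace 9: π^k(9) = [9, 12, 3, 4, 1, 10] for k=0..5.
Decompose π into cycles: lengths [6, 6, 1] (3 cycles, including the fixed point 0).
n − c = 13 − 3 = 10; sign = (−1)^10 = +1.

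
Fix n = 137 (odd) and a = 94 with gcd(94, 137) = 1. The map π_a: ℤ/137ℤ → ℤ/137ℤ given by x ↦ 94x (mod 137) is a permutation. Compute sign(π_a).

-1

Trace 22: π^k(22) = [22, 13, 126, 62, 74, 106, 100] for k=0..6.
2 cycles of lengths [136, 1].
Σ(ℓ_i−1) = 137−2 = 135; sign = (−1)^135 = -1.
Check: (94/137) = -1 by Zolotarev.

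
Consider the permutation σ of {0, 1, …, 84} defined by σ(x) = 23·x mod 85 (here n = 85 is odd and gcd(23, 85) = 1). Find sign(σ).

Start at x=37: 37 → 1 → 23 → 19 → 12 → 21 → 58 → … (one orbit).
7 cycles of lengths [16, 16, 16, 16, 16, 4, 1].
n − c = 85 − 7 = 78; sign = (−1)^78 = +1.

+1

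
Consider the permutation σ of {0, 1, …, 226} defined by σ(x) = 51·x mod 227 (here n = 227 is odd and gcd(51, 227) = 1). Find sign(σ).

Start at x=9: 9 → 5 → 28 → 66 → 188 → 54 → 30 → … (one orbit).
2 cycles of lengths [226, 1].
With 2 cycles on 227 points, sign = (−1)^{227−2} = -1.

-1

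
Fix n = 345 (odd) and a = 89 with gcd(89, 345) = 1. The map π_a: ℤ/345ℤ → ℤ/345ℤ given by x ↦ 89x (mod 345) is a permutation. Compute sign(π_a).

+1

Orbit of 14 under x↦89x: [14, 211, 149, 151, 329, 301, 224]… (length divides ord_345(89)).
The orbit structure of x ↦ 89x mod 345: 23 orbits of sizes [22, 22, 22, 22, 22, 22, 22, 22, 22, 22, 22, 22, 22, 22, 22, 2, 2, 2, 2, 2, 2, 2, 1].
sign(π) = (−1)^{n − #cycles} = (−1)^{345−23} = (−1)^322 = +1.
Check: (89/345) = +1 by Zolotarev.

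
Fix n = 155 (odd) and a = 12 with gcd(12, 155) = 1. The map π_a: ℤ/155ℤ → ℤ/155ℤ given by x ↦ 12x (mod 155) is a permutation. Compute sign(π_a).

Orbit of 48 under x↦12x: [48, 111, 92, 19, 73, 101, 127]… (length divides ord_155(12)).
π_12 has 5 disjoint cycles with lengths [60, 60, 30, 4, 1] on {0,…,154}.
5 cycles on 155: each ℓ→(−1)^(ℓ−1), product (−1)^150 = +1.

+1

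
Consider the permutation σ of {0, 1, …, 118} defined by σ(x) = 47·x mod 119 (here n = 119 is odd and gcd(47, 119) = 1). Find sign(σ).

-1

Trace 86: π^k(86) = [86, 115, 50, 89, 18, 13, 16] for k=0..6.
Cycle lengths of π_47 on ℤ/119ℤ: [12, 12, 12, 12, 12, 12, 12, 12, 6, 4, 4, 4, 4, 1]; 14 cycles in total.
n − c = 119 − 14 = 105; sign = (−1)^105 = -1.
The Jacobi symbol (47|119) = -1 (Zolotarev) agrees.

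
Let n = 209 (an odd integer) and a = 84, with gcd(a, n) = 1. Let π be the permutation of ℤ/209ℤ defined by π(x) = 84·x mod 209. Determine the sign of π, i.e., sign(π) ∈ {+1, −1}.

+1

Start at x=1: 1 → 84 → 159 → 189 → 201 → 164 → 191 → … (one orbit).
Decompose π into cycles: lengths [30, 30, 30, 30, 30, 30, 10, 6, 6, 6, 1] (11 cycles, including the fixed point 0).
Σ(ℓ_i−1) = 209−11 = 198; sign = (−1)^198 = +1.
Via Zolotarev, sign(π_{84}) = (84|209) = +1.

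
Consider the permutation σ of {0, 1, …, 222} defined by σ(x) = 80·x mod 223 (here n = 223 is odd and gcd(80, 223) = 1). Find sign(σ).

Trace 95: π^k(95) = [95, 18, 102, 132, 79, 76, 59] for k=0..6.
Decompose π into cycles: lengths [222, 1] (2 cycles, including the fixed point 0).
Σ(ℓ_i−1) = 223−2 = 221; sign = (−1)^221 = -1.

-1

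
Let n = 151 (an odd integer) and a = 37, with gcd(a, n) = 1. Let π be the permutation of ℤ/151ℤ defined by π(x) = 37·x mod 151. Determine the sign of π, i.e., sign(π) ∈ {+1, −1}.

+1

Trace 121: π^k(121) = [121, 98, 2, 74, 20, 136, 49] for k=0..6.
The orbit structure of x ↦ 37x mod 151: 3 orbits of sizes [75, 75, 1].
151 − 3 = 148 transpositions; sign(π) = (−1)^148 = +1.
Check: (37/151) = +1 by Zolotarev.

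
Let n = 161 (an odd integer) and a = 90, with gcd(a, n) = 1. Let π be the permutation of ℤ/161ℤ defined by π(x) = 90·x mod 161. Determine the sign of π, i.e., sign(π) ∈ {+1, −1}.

Orbit of 153 under x↦90x: [153, 85, 83, 64, 125, 141, 132]… (length divides ord_161(90)).
Decompose π into cycles: lengths [22, 22, 22, 22, 22, 22, 22, 2, 2, 2, 1] (11 cycles, including the fixed point 0).
Σ(ℓ_i−1) = 161−11 = 150; sign = (−1)^150 = +1.

+1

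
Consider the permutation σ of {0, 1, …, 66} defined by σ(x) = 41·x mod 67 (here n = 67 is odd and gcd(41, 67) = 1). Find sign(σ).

Trace 32: π^k(32) = [32, 39, 58, 33, 13, 64, 11] for k=0..6.
Cycle lengths of π_41 on ℤ/67ℤ: [66, 1]; 2 cycles in total.
With 2 cycles on 67 points, sign = (−1)^{67−2} = -1.
(41|67)_J = -1 (Zolotarev's lemma cross-check).

-1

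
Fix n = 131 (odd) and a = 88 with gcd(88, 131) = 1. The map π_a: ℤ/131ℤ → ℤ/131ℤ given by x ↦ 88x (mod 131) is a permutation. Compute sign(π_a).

-1

Orbit of 78 under x↦88x: [78, 52, 122, 125, 127, 41, 71]… (length divides ord_131(88)).
Decompose π into cycles: lengths [130, 1] (2 cycles, including the fixed point 0).
131 − 2 = 129 transpositions; sign(π) = (−1)^129 = -1.
Via Zolotarev, sign(π_{88}) = (88|131) = -1.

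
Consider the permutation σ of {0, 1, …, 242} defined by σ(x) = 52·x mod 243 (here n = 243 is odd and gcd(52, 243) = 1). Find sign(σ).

Trace 214: π^k(214) = [214, 193, 73, 151, 76, 64, 169] for k=0..6.
Cycle lengths of π_52 on ℤ/243ℤ: [81, 81, 27, 27, 9, 9, 3, 3, 1, 1, 1]; 11 cycles in total.
n − c = 243 − 11 = 232; sign = (−1)^232 = +1.
The Jacobi symbol (52|243) = +1 (Zolotarev) agrees.

+1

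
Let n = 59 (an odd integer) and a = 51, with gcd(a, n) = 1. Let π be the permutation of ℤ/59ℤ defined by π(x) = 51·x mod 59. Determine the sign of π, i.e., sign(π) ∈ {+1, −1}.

Start at x=41: 41 → 26 → 28 → 12 → 22 → 1 → 51 → … (one orbit).
Decompose π into cycles: lengths [29, 29, 1] (3 cycles, including the fixed point 0).
Σ(ℓ_i−1) = 59−3 = 56; sign = (−1)^56 = +1.

+1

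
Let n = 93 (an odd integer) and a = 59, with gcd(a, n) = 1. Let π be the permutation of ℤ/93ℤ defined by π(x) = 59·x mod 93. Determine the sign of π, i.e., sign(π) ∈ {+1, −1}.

Start at x=20: 20 → 64 → 56 → 49 → 8 → 7 → 41 → … (one orbit).
Cycle lengths of π_59 on ℤ/93ℤ: [30, 30, 15, 15, 2, 1]; 6 cycles in total.
n − c = 93 − 6 = 87; sign = (−1)^87 = -1.

-1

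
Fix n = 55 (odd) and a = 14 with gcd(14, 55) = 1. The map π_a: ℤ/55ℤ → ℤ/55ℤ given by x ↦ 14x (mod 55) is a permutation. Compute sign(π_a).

Start at x=49: 49 → 26 → 34 → 36 → 9 → 16 → 4 → … (one orbit).
Cycle type of π: 10×4 + 5×2 + 2×2 + 1; total 9 cycles.
sign(π) = (−1)^{n − #cycles} = (−1)^{55−9} = (−1)^46 = +1.

+1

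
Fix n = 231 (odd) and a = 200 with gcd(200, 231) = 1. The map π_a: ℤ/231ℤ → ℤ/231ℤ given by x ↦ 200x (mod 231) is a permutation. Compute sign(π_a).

+1

Orbit of 74 under x↦200x: [74, 16, 197, 130, 128, 190, 116]… (length divides ord_231(200)).
The orbit structure of x ↦ 200x mod 231: 15 orbits of sizes [30, 30, 30, 30, 30, 30, 10, 10, 10, 6, 6, 3, 3, 2, 1].
n − c = 231 − 15 = 216; sign = (−1)^216 = +1.
The Jacobi symbol (200|231) = +1 (Zolotarev) agrees.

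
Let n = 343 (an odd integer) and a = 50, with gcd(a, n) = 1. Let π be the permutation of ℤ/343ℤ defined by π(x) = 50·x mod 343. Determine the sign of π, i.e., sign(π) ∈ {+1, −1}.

+1

Orbit of 197 under x↦50x: [197, 246, 295, 1, 50, 99, 148]… (length divides ord_343(50)).
The orbit structure of x ↦ 50x mod 343: 91 orbits of sizes [7, 7, 7, 7, 7, 7, 7, 7, 7, 7, 7, 7, 7, 7, 7, 7, 7, 7, 7, 7, 7, 7, 7, 7, 7, 7, 7, 7, 7, 7, 7, 7, 7, 7, 7, 7, 7, 7, 7, 7, 7, 7, 1, 1, 1, 1, 1, 1, 1, 1, 1, 1, 1, 1, 1, 1, 1, 1, 1, 1, 1, 1, 1, 1, 1, 1, 1, 1, 1, 1, 1, 1, 1, 1, 1, 1, 1, 1, 1, 1, 1, 1, 1, 1, 1, 1, 1, 1, 1, 1, 1].
343 − 91 = 252 transpositions; sign(π) = (−1)^252 = +1.
Via Zolotarev, sign(π_{50}) = (50|343) = +1.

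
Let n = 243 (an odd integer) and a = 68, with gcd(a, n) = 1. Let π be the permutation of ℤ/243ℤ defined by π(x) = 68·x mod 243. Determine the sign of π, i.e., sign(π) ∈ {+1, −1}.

-1

Trace 236: π^k(236) = [236, 10, 194, 70, 143, 4, 29] for k=0..6.
Decompose π into cycles: lengths [162, 54, 18, 6, 2, 1] (6 cycles, including the fixed point 0).
243 − 6 = 237 transpositions; sign(π) = (−1)^237 = -1.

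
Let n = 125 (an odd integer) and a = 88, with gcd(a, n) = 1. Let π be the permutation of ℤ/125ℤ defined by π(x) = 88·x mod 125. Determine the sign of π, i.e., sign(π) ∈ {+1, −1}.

Trace 78: π^k(78) = [78, 114, 32, 66, 58, 104, 27] for k=0..6.
Decompose π into cycles: lengths [100, 20, 4, 1] (4 cycles, including the fixed point 0).
Σ(ℓ_i−1) = 125−4 = 121; sign = (−1)^121 = -1.
Zolotarev: (88|125) = -1, matching the cycle-count sign.

-1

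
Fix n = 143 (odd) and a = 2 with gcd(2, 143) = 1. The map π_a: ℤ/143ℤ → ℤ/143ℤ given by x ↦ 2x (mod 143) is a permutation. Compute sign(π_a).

Orbit of 24 under x↦2x: [24, 48, 96, 49, 98, 53, 106]… (length divides ord_143(2)).
5 cycles of lengths [60, 60, 12, 10, 1].
sign(π) = (−1)^{n − #cycles} = (−1)^{143−5} = (−1)^138 = +1.
(2|143)_J = +1 (Zolotarev's lemma cross-check).

+1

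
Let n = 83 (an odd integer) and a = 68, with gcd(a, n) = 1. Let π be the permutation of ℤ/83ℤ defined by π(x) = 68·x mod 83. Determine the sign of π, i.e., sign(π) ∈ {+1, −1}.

Trace 30: π^k(30) = [30, 48, 27, 10, 16, 9, 31] for k=0..6.
3 cycles of lengths [41, 41, 1].
With 3 cycles on 83 points, sign = (−1)^{83−3} = +1.
Zolotarev: (68|83) = +1, matching the cycle-count sign.

+1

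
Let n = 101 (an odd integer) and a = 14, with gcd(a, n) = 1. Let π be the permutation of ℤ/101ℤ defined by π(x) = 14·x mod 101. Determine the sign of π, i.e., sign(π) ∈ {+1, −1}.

Start at x=100: 100 → 87 → 6 → 84 → 65 → 1 → 14 → … (one orbit).
Cycle lengths of π_14 on ℤ/101ℤ: [10, 10, 10, 10, 10, 10, 10, 10, 10, 10, 1]; 11 cycles in total.
n − c = 101 − 11 = 90; sign = (−1)^90 = +1.
Via Zolotarev, sign(π_{14}) = (14|101) = +1.

+1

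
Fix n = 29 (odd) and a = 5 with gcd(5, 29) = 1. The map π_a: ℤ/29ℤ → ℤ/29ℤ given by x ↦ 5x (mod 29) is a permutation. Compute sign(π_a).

Orbit of 13 under x↦5x: [13, 7, 6, 1, 5, 25, 9]… (length divides ord_29(5)).
Decompose π into cycles: lengths [14, 14, 1] (3 cycles, including the fixed point 0).
29 − 3 = 26 transpositions; sign(π) = (−1)^26 = +1.
The Jacobi symbol (5|29) = +1 (Zolotarev) agrees.

+1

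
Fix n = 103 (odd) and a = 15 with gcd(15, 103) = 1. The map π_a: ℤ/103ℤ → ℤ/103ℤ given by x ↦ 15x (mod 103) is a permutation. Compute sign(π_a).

Orbit of 81 under x↦15x: [81, 82, 97, 13, 92, 41, 100]… (length divides ord_103(15)).
Decompose π into cycles: lengths [51, 51, 1] (3 cycles, including the fixed point 0).
n − c = 103 − 3 = 100; sign = (−1)^100 = +1.

+1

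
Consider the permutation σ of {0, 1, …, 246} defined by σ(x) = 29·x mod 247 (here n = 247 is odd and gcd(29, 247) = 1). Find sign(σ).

Start at x=27: 27 → 42 → 230 → 1 → 29 → 100 → 183 → … (one orbit).
π_29 has 18 disjoint cycles with lengths [18, 18, 18, 18, 18, 18, 18, 18, 18, 18, 18, 18, 18, 3, 3, 3, 3, 1] on {0,…,246}.
n − c = 247 − 18 = 229; sign = (−1)^229 = -1.

-1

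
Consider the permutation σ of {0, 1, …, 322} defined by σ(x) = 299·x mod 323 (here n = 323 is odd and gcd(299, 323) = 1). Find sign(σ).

+1

Trace 278: π^k(278) = [278, 111, 243, 305, 109, 291, 122] for k=0..6.
5 cycles of lengths [144, 144, 18, 16, 1].
Σ(ℓ_i−1) = 323−5 = 318; sign = (−1)^318 = +1.
The Jacobi symbol (299|323) = +1 (Zolotarev) agrees.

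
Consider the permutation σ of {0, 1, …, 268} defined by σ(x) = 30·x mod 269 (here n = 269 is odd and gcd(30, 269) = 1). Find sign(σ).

Orbit of 20 under x↦30x: [20, 62, 246, 117, 13, 121, 133]… (length divides ord_269(30)).
3 cycles of lengths [134, 134, 1].
Σ(ℓ_i−1) = 269−3 = 266; sign = (−1)^266 = +1.

+1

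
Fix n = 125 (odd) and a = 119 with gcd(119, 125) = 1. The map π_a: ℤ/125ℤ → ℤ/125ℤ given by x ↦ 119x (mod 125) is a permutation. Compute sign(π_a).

+1

Orbit of 106 under x↦119x: [106, 114, 66, 104, 1, 119, 36]… (length divides ord_125(119)).
π_119 has 7 disjoint cycles with lengths [50, 50, 10, 10, 2, 2, 1] on {0,…,124}.
sign(π) = (−1)^{n − #cycles} = (−1)^{125−7} = (−1)^118 = +1.
Zolotarev: (119|125) = +1, matching the cycle-count sign.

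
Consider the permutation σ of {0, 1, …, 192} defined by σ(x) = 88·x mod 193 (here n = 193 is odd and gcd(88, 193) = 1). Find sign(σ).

Trace 14: π^k(14) = [14, 74, 143, 39, 151, 164, 150] for k=0..6.
Cycle type of π: 64×3 + 1; total 4 cycles.
Σ(ℓ_i−1) = 193−4 = 189; sign = (−1)^189 = -1.
Via Zolotarev, sign(π_{88}) = (88|193) = -1.

-1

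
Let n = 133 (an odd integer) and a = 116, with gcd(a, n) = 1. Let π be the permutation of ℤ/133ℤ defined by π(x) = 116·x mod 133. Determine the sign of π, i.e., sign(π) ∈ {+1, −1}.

-1

Orbit of 74 under x↦116x: [74, 72, 106, 60, 44, 50, 81]… (length divides ord_133(116)).
10 cycles of lengths [18, 18, 18, 18, 18, 18, 18, 3, 3, 1].
133 − 10 = 123 transpositions; sign(π) = (−1)^123 = -1.
Zolotarev: (116|133) = -1, matching the cycle-count sign.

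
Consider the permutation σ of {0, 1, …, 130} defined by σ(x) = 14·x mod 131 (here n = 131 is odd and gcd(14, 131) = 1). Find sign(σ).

Orbit of 21 under x↦14x: [21, 32, 55, 115, 38, 8, 112]… (length divides ord_131(14)).
π_14 has 2 disjoint cycles with lengths [130, 1] on {0,…,130}.
Σ(ℓ_i−1) = 131−2 = 129; sign = (−1)^129 = -1.
Via Zolotarev, sign(π_{14}) = (14|131) = -1.

-1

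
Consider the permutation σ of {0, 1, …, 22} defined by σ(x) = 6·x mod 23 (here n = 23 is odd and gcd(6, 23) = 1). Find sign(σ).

+1

Start at x=16: 16 → 4 → 1 → 6 → 13 → 9 → 8 → … (one orbit).
Decompose π into cycles: lengths [11, 11, 1] (3 cycles, including the fixed point 0).
With 3 cycles on 23 points, sign = (−1)^{23−3} = +1.
Via Zolotarev, sign(π_{6}) = (6|23) = +1.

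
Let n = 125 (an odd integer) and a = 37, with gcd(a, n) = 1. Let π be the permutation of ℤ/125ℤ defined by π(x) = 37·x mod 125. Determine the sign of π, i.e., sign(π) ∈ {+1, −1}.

-1

Trace 28: π^k(28) = [28, 36, 82, 34, 8, 46, 77] for k=0..6.
Decompose π into cycles: lengths [100, 20, 4, 1] (4 cycles, including the fixed point 0).
n − c = 125 − 4 = 121; sign = (−1)^121 = -1.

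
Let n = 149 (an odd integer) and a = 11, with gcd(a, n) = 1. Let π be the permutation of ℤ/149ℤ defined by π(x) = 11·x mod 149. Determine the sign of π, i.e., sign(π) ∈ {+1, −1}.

-1

Start at x=8: 8 → 88 → 74 → 69 → 14 → 5 → 55 → … (one orbit).
The orbit structure of x ↦ 11x mod 149: 2 orbits of sizes [148, 1].
With 2 cycles on 149 points, sign = (−1)^{149−2} = -1.
Via Zolotarev, sign(π_{11}) = (11|149) = -1.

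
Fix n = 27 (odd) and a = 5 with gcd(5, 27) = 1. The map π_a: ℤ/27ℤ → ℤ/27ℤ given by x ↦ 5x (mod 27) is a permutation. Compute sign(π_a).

Trace 8: π^k(8) = [8, 13, 11, 1, 5, 25, 17] for k=0..6.
Cycle type of π: 18 + 6 + 2 + 1; total 4 cycles.
n − c = 27 − 4 = 23; sign = (−1)^23 = -1.
(5|27)_J = -1 (Zolotarev's lemma cross-check).

-1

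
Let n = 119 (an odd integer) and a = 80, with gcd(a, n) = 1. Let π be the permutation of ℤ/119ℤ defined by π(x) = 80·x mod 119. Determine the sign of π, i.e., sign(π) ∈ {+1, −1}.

Start at x=61: 61 → 1 → 80 → 93 → 62 → 81 → 54 → … (one orbit).
Cycle lengths of π_80 on ℤ/119ℤ: [48, 48, 16, 6, 1]; 5 cycles in total.
5 cycles on 119: each ℓ→(−1)^(ℓ−1), product (−1)^114 = +1.

+1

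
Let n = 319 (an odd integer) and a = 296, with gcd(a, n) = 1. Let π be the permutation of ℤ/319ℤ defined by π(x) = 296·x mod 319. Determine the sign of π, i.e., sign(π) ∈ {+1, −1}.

Trace 199: π^k(199) = [199, 208, 1, 296, 210, 274, 78] for k=0..6.
π_296 has 28 disjoint cycles with lengths [14, 14, 14, 14, 14, 14, 14, 14, 14, 14, 14, 14, 14, 14, 14, 14, 14, 14, 14, 14, 14, 14, 2, 2, 2, 2, 2, 1] on {0,…,318}.
With 28 cycles on 319 points, sign = (−1)^{319−28} = -1.
The Jacobi symbol (296|319) = -1 (Zolotarev) agrees.

-1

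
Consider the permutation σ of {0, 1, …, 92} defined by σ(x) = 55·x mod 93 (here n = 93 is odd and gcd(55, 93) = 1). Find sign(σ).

-1

Trace 37: π^k(37) = [37, 82, 46, 19, 22, 1, 55] for k=0..6.
Cycle lengths of π_55 on ℤ/93ℤ: [30, 30, 30, 1, 1, 1]; 6 cycles in total.
Σ(ℓ_i−1) = 93−6 = 87; sign = (−1)^87 = -1.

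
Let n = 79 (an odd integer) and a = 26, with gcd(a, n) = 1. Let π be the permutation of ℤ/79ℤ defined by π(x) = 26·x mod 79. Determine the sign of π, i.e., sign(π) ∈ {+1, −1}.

Trace 55: π^k(55) = [55, 8, 50, 36, 67, 4, 25] for k=0..6.
3 cycles of lengths [39, 39, 1].
Σ(ℓ_i−1) = 79−3 = 76; sign = (−1)^76 = +1.
(26|79)_J = +1 (Zolotarev's lemma cross-check).

+1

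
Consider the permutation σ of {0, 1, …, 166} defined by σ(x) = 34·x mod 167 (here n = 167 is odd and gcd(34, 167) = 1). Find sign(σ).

Orbit of 124 under x↦34x: [124, 41, 58, 135, 81, 82, 116]… (length divides ord_167(34)).
Cycle lengths of π_34 on ℤ/167ℤ: [166, 1]; 2 cycles in total.
With 2 cycles on 167 points, sign = (−1)^{167−2} = -1.
Via Zolotarev, sign(π_{34}) = (34|167) = -1.

-1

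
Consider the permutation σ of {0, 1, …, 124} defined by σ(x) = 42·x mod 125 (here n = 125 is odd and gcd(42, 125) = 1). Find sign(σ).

-1

Orbit of 21 under x↦42x: [21, 7, 44, 98, 116, 122, 124]… (length divides ord_125(42)).
4 cycles of lengths [100, 20, 4, 1].
With 4 cycles on 125 points, sign = (−1)^{125−4} = -1.
The Jacobi symbol (42|125) = -1 (Zolotarev) agrees.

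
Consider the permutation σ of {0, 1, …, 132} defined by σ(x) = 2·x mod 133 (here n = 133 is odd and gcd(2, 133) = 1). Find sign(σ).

Trace 4: π^k(4) = [4, 8, 16, 32, 64, 128, 123] for k=0..6.
Decompose π into cycles: lengths [18, 18, 18, 18, 18, 18, 18, 3, 3, 1] (10 cycles, including the fixed point 0).
With 10 cycles on 133 points, sign = (−1)^{133−10} = -1.
Zolotarev: (2|133) = -1, matching the cycle-count sign.

-1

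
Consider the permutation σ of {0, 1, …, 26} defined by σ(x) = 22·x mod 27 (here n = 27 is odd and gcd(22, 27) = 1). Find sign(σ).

+1

Trace 7: π^k(7) = [7, 19, 13, 16, 1, 22, 25] for k=0..6.
Cycle type of π: 9×2 + 3×2 + 1×3; total 7 cycles.
Σ(ℓ_i−1) = 27−7 = 20; sign = (−1)^20 = +1.
Zolotarev: (22|27) = +1, matching the cycle-count sign.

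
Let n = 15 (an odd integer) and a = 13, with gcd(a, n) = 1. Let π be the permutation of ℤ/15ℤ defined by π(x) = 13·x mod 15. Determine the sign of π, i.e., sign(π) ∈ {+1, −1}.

-1

Start at x=13: 13 → 4 → 7 → 1 → 13 (one orbit).
Cycle type of π: 4×3 + 1×3; total 6 cycles.
sign(π) = (−1)^{n − #cycles} = (−1)^{15−6} = (−1)^9 = -1.
Check: (13/15) = -1 by Zolotarev.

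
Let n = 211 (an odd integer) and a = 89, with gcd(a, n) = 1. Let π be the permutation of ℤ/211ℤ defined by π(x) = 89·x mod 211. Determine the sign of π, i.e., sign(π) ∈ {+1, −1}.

-1

Start at x=40: 40 → 184 → 129 → 87 → 147 → 1 → 89 → … (one orbit).
π_89 has 4 disjoint cycles with lengths [70, 70, 70, 1] on {0,…,210}.
n − c = 211 − 4 = 207; sign = (−1)^207 = -1.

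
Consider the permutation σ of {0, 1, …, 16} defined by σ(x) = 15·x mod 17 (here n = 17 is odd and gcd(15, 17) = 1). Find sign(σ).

Start at x=16: 16 → 2 → 13 → 8 → 1 → 15 → 4 → … (one orbit).
Decompose π into cycles: lengths [8, 8, 1] (3 cycles, including the fixed point 0).
With 3 cycles on 17 points, sign = (−1)^{17−3} = +1.
The Jacobi symbol (15|17) = +1 (Zolotarev) agrees.

+1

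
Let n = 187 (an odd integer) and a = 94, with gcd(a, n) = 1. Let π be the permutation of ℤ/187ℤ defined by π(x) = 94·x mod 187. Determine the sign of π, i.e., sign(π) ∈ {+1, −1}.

Trace 64: π^k(64) = [64, 32, 16, 8, 4, 2, 1] for k=0..6.
Cycle lengths of π_94 on ℤ/187ℤ: [40, 40, 40, 40, 10, 8, 8, 1]; 8 cycles in total.
8 cycles on 187: each ℓ→(−1)^(ℓ−1), product (−1)^179 = -1.
Via Zolotarev, sign(π_{94}) = (94|187) = -1.

-1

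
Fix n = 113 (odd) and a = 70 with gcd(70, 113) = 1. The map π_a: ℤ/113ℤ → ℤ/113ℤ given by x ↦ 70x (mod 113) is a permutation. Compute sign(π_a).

-1

Start at x=102: 102 → 21 → 1 → 70 → 41 → 45 → 99 → … (one orbit).
2 cycles of lengths [112, 1].
n − c = 113 − 2 = 111; sign = (−1)^111 = -1.
(70|113)_J = -1 (Zolotarev's lemma cross-check).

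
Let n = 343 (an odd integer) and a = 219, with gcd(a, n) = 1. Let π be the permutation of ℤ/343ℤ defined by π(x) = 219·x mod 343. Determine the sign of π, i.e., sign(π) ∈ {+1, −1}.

Trace 149: π^k(149) = [149, 46, 127, 30, 53, 288, 303] for k=0..6.
Cycle lengths of π_219 on ℤ/343ℤ: [147, 147, 21, 21, 3, 3, 1]; 7 cycles in total.
With 7 cycles on 343 points, sign = (−1)^{343−7} = +1.
Check: (219/343) = +1 by Zolotarev.

+1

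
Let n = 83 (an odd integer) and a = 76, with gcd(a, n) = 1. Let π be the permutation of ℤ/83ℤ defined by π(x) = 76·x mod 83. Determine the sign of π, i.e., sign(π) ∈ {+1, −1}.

Orbit of 63 under x↦76x: [63, 57, 16, 54, 37, 73, 70]… (length divides ord_83(76)).
π_76 has 2 disjoint cycles with lengths [82, 1] on {0,…,82}.
Σ(ℓ_i−1) = 83−2 = 81; sign = (−1)^81 = -1.

-1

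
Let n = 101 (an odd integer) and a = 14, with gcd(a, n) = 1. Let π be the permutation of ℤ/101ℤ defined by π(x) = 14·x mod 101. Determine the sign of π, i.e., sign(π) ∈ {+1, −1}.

+1

Start at x=6: 6 → 84 → 65 → 1 → 14 → 95 → 17 → … (one orbit).
π_14 has 11 disjoint cycles with lengths [10, 10, 10, 10, 10, 10, 10, 10, 10, 10, 1] on {0,…,100}.
n − c = 101 − 11 = 90; sign = (−1)^90 = +1.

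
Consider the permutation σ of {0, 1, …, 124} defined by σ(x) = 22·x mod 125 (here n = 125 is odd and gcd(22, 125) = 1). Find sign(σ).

-1

Orbit of 117 under x↦22x: [117, 74, 3, 66, 77, 69, 18]… (length divides ord_125(22)).
π_22 has 4 disjoint cycles with lengths [100, 20, 4, 1] on {0,…,124}.
125 − 4 = 121 transpositions; sign(π) = (−1)^121 = -1.
Zolotarev: (22|125) = -1, matching the cycle-count sign.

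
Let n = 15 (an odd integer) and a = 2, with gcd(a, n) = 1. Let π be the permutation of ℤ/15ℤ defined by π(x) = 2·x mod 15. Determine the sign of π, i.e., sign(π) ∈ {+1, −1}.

+1

Trace 1: π^k(1) = [1, 2, 4, 8] for k=0..3.
Decompose π into cycles: lengths [4, 4, 4, 2, 1] (5 cycles, including the fixed point 0).
n − c = 15 − 5 = 10; sign = (−1)^10 = +1.
The Jacobi symbol (2|15) = +1 (Zolotarev) agrees.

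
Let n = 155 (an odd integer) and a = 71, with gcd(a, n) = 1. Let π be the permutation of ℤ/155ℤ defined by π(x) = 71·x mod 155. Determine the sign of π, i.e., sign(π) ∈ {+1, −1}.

Start at x=76: 76 → 126 → 111 → 131 → 1 → 71 → 81 → … (one orbit).
15 cycles of lengths [15, 15, 15, 15, 15, 15, 15, 15, 15, 15, 1, 1, 1, 1, 1].
sign(π) = (−1)^{n − #cycles} = (−1)^{155−15} = (−1)^140 = +1.

+1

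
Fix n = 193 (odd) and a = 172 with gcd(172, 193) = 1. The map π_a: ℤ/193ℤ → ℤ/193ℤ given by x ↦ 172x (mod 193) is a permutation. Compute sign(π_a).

+1

Start at x=157: 157 → 177 → 143 → 85 → 145 → 43 → 62 → … (one orbit).
Cycle type of π: 48×4 + 1; total 5 cycles.
193 − 5 = 188 transpositions; sign(π) = (−1)^188 = +1.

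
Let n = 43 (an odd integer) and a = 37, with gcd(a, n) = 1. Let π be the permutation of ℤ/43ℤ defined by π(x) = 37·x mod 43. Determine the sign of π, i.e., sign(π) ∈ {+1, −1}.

-1

Orbit of 42 under x↦37x: [42, 6, 7, 1, 37, 36]… (length divides ord_43(37)).
The orbit structure of x ↦ 37x mod 43: 8 orbits of sizes [6, 6, 6, 6, 6, 6, 6, 1].
8 cycles on 43: each ℓ→(−1)^(ℓ−1), product (−1)^35 = -1.
(37|43)_J = -1 (Zolotarev's lemma cross-check).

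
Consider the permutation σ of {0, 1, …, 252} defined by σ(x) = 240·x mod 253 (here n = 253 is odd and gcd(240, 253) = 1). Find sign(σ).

-1

Start at x=48: 48 → 135 → 16 → 45 → 174 → 15 → 58 → … (one orbit).
Cycle lengths of π_240 on ℤ/253ℤ: [110, 110, 22, 5, 5, 1]; 6 cycles in total.
Σ(ℓ_i−1) = 253−6 = 247; sign = (−1)^247 = -1.
Via Zolotarev, sign(π_{240}) = (240|253) = -1.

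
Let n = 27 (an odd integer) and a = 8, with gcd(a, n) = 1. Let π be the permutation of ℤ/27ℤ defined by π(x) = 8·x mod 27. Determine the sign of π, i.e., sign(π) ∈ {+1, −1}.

-1

Trace 19: π^k(19) = [19, 17, 1, 8, 10, 26] for k=0..5.
Decompose π into cycles: lengths [6, 6, 6, 2, 2, 2, 2, 1] (8 cycles, including the fixed point 0).
With 8 cycles on 27 points, sign = (−1)^{27−8} = -1.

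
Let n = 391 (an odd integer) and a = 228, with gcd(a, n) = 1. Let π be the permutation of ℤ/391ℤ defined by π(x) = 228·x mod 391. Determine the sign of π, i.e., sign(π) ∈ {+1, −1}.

Start at x=220: 220 → 112 → 121 → 218 → 47 → 159 → 280 → … (one orbit).
Decompose π into cycles: lengths [176, 176, 22, 16, 1] (5 cycles, including the fixed point 0).
391 − 5 = 386 transpositions; sign(π) = (−1)^386 = +1.
The Jacobi symbol (228|391) = +1 (Zolotarev) agrees.

+1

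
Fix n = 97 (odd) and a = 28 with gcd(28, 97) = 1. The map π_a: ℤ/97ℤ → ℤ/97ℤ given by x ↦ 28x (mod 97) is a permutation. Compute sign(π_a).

-1

Orbit of 33 under x↦28x: [33, 51, 70, 20, 75, 63, 18]… (length divides ord_97(28)).
π_28 has 4 disjoint cycles with lengths [32, 32, 32, 1] on {0,…,96}.
97 − 4 = 93 transpositions; sign(π) = (−1)^93 = -1.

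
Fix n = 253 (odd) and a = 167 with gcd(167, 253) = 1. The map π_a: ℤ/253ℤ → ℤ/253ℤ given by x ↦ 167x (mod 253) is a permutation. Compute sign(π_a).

-1

Orbit of 4 under x↦167x: [4, 162, 236, 197, 9, 238, 25]… (length divides ord_253(167)).
Cycle lengths of π_167 on ℤ/253ℤ: [110, 110, 11, 11, 10, 1]; 6 cycles in total.
Σ(ℓ_i−1) = 253−6 = 247; sign = (−1)^247 = -1.
The Jacobi symbol (167|253) = -1 (Zolotarev) agrees.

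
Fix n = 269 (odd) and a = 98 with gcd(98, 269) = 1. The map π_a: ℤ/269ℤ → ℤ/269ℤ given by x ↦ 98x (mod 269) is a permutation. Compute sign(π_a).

-1

Trace 111: π^k(111) = [111, 118, 266, 244, 240, 117, 168] for k=0..6.
Decompose π into cycles: lengths [268, 1] (2 cycles, including the fixed point 0).
With 2 cycles on 269 points, sign = (−1)^{269−2} = -1.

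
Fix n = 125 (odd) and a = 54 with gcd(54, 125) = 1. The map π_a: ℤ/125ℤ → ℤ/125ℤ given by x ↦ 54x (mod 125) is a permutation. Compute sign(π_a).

Orbit of 99 under x↦54x: [99, 96, 59, 61, 44, 1, 54]… (length divides ord_125(54)).
7 cycles of lengths [50, 50, 10, 10, 2, 2, 1].
125 − 7 = 118 transpositions; sign(π) = (−1)^118 = +1.

+1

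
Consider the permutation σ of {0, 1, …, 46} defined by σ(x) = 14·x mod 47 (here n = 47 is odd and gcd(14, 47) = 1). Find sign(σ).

Start at x=21: 21 → 12 → 27 → 2 → 28 → 16 → 36 → … (one orbit).
Cycle lengths of π_14 on ℤ/47ℤ: [23, 23, 1]; 3 cycles in total.
Σ(ℓ_i−1) = 47−3 = 44; sign = (−1)^44 = +1.

+1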